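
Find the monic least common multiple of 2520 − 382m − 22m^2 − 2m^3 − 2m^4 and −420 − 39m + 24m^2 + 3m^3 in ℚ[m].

−6300 − 305m + 246m^2 + 16m^3 + 6m^4 + m^5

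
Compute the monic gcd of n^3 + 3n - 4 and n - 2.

Euclidean algorithm in ℚ[n]:
  n^3 + 3n - 4 = (n^2 + 2n + 7)(n - 2) + (10)
  n - 2 = ((1/10)n - 1/5)(10) + (0)
The last nonzero remainder is the constant 10, so the polynomials are coprime and gcd = 1.

1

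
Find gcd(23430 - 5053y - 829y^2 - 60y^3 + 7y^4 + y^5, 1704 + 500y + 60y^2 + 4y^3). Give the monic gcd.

By polynomial division,
  y^5 + 7y^4 - 60y^3 - 829y^2 - 5053y + 23430 = ((1/4)y^2 - 2y - 65/4)(4y^3 + 60y^2 + 500y + 1704) + (720y^2 + 6480y + 51120)
  4y^3 + 60y^2 + 500y + 1704 = ((1/180)y + 1/30)(720y^2 + 6480y + 51120) + (0)
Last nonzero remainder: 720y^2 + 6480y + 51120. Dividing through by 720 gives the monic gcd y^2 + 9y + 71.

71 + 9y + y^2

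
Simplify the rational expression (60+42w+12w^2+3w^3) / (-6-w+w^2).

Repeated division with remainder:
  3w^3+12w^2+42w+60 = (3w+15)(w^2-w-6) + (75w+150)
  w^2-w-6 = ((1/75)w-1/25)(75w+150) + (0)
Last nonzero remainder: 75w+150. Dividing through by 75 gives the monic gcd w+2.
Cancel w+2 from numerator and denominator to get the reduced form.

(30+6w+3w^2)/(-3+w)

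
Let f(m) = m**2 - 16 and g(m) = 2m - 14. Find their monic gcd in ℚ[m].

1

By polynomial division,
  m**2 - 16 = ((1/2)m + 7/2)(2m - 14) + (33)
  2m - 14 = ((2/33)m - 14/33)(33) + (0)
The last nonzero remainder is the constant 33, so the polynomials are coprime and gcd = 1.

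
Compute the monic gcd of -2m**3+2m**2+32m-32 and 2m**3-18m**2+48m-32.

m**2-5m+4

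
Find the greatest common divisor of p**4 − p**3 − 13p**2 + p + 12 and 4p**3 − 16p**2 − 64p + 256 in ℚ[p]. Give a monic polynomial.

Repeated division with remainder:
  p**4 − p**3 − 13p**2 + p + 12 = ((1/4)p + 3/4)(4p**3 − 16p**2 − 64p + 256) + (15p**2 − 15p − 180)
  4p**3 − 16p**2 − 64p + 256 = ((4/15)p − 4/5)(15p**2 − 15p − 180) + (−28p + 112)
  15p**2 − 15p − 180 = (−(15/28)p − 45/28)(−28p + 112) + (0)
Last nonzero remainder: −28p + 112. Dividing through by −28 gives the monic gcd p − 4.

p − 4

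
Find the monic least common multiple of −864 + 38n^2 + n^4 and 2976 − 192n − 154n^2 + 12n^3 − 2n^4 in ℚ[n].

−80352 + 5184n + 2670n^2 − 228n^3 + 131n^4 − 6n^5 + n^6

Euclidean algorithm in ℚ[n]:
  n^4 + 38n^2 − 864 = (−1/2)(−2n^4 + 12n^3 − 154n^2 − 192n + 2976) + (6n^3 − 39n^2 − 96n + 624)
  −2n^4 + 12n^3 − 154n^2 − 192n + 2976 = (−(1/3)n − 1/6)(6n^3 − 39n^2 − 96n + 624) + (−(385/2)n^2 + 3080)
  6n^3 − 39n^2 − 96n + 624 = (−(12/385)n + 78/385)(−(385/2)n^2 + 3080) + (0)
Last nonzero remainder: −(385/2)n^2 + 3080. Dividing through by −385/2 gives the monic gcd n^2 − 16.
Then lcm(f, g) = f·g / gcd(f, g); expanding and making the result monic gives the answer.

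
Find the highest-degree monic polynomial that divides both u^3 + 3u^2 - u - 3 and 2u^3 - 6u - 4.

u + 1

Apply the Euclidean algorithm:
  u^3 + 3u^2 - u - 3 = (1/2)(2u^3 - 6u - 4) + (3u^2 + 2u - 1)
  2u^3 - 6u - 4 = ((2/3)u - 4/9)(3u^2 + 2u - 1) + (-(40/9)u - 40/9)
  3u^2 + 2u - 1 = (-(27/40)u + 9/40)(-(40/9)u - 40/9) + (0)
Last nonzero remainder: -(40/9)u - 40/9. Dividing through by -40/9 gives the monic gcd u + 1.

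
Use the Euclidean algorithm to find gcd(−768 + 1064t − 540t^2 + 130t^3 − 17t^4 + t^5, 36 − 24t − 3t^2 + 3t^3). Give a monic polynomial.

4 − 4t + t^2

Repeated division with remainder:
  t^5 − 17t^4 + 130t^3 − 540t^2 + 1064t − 768 = ((1/3)t^2 − (16/3)t + 122/3)(3t^3 − 3t^2 − 24t + 36) + (−558t^2 + 2232t − 2232)
  3t^3 − 3t^2 − 24t + 36 = (−(1/186)t − 1/62)(−558t^2 + 2232t − 2232) + (0)
Last nonzero remainder: −558t^2 + 2232t − 2232. Dividing through by −558 gives the monic gcd t^2 − 4t + 4.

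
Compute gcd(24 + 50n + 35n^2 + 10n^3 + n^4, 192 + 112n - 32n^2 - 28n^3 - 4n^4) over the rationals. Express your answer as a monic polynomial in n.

24 + 26n + 9n^2 + n^3

Euclidean algorithm in ℚ[n]:
  n^4 + 10n^3 + 35n^2 + 50n + 24 = (-1/4)(-4n^4 - 28n^3 - 32n^2 + 112n + 192) + (3n^3 + 27n^2 + 78n + 72)
  -4n^4 - 28n^3 - 32n^2 + 112n + 192 = (-(4/3)n + 8/3)(3n^3 + 27n^2 + 78n + 72) + (0)
Last nonzero remainder: 3n^3 + 27n^2 + 78n + 72. Dividing through by 3 gives the monic gcd n^3 + 9n^2 + 26n + 24.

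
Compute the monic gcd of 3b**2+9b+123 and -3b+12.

1

By polynomial division,
  3b**2+9b+123 = (-b-7)(-3b+12) + (207)
  -3b+12 = (-(1/69)b+4/69)(207) + (0)
The last nonzero remainder is the constant 207, so the polynomials are coprime and gcd = 1.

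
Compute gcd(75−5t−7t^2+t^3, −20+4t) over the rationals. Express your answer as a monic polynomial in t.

By polynomial division,
  t^3−7t^2−5t+75 = ((1/4)t^2−(1/2)t−15/4)(4t−20) + (0)
Last nonzero remainder: 4t−20. Dividing through by 4 gives the monic gcd t−5.

−5+t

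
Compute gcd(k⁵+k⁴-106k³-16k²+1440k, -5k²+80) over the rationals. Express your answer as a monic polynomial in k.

Euclidean algorithm in ℚ[k]:
  k⁵+k⁴-106k³-16k²+1440k = (-(1/5)k³-(1/5)k²+18k)(-5k²+80) + (0)
Last nonzero remainder: -5k²+80. Dividing through by -5 gives the monic gcd k²-16.

k²-16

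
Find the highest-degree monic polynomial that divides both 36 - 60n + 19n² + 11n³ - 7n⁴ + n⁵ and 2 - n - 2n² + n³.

Apply the Euclidean algorithm:
  n⁵ - 7n⁴ + 11n³ + 19n² - 60n + 36 = (n² - 5n + 2)(n³ - 2n² - n + 2) + (16n² - 48n + 32)
  n³ - 2n² - n + 2 = ((1/16)n + 1/16)(16n² - 48n + 32) + (0)
Last nonzero remainder: 16n² - 48n + 32. Dividing through by 16 gives the monic gcd n² - 3n + 2.

2 - 3n + n²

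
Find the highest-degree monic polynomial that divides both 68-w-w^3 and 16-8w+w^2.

-4+w

Repeated division with remainder:
  -w^3-w+68 = (-w-8)(w^2-8w+16) + (-49w+196)
  w^2-8w+16 = (-(1/49)w+4/49)(-49w+196) + (0)
Last nonzero remainder: -49w+196. Dividing through by -49 gives the monic gcd w-4.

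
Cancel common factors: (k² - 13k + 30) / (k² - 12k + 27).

(k - 10)/(k - 9)

Euclidean algorithm in ℚ[k]:
  k² - 13k + 30 = (k² - 12k + 27) + (-k + 3)
  k² - 12k + 27 = (-k + 9)(-k + 3) + (0)
Last nonzero remainder: -k + 3. Dividing through by -1 gives the monic gcd k - 3.
Cancel k - 3 from numerator and denominator to get the reduced form.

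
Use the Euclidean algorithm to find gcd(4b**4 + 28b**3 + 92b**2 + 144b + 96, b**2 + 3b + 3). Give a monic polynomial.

Repeated division with remainder:
  4b**4 + 28b**3 + 92b**2 + 144b + 96 = (4b**2 + 16b + 32)(b**2 + 3b + 3) + (0)
The last nonzero remainder b**2 + 3b + 3 is already monic.

b**2 + 3b + 3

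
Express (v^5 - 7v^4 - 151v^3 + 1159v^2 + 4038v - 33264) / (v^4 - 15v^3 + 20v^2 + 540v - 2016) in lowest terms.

(v^2 + 2v - 99)/(v - 6)

Repeated division with remainder:
  v^5 - 7v^4 - 151v^3 + 1159v^2 + 4038v - 33264 = (v + 8)(v^4 - 15v^3 + 20v^2 + 540v - 2016) + (-51v^3 + 459v^2 + 1734v - 17136)
  v^4 - 15v^3 + 20v^2 + 540v - 2016 = (-(1/51)v + 2/17)(-51v^3 + 459v^2 + 1734v - 17136) + (0)
Last nonzero remainder: -51v^3 + 459v^2 + 1734v - 17136. Dividing through by -51 gives the monic gcd v^3 - 9v^2 - 34v + 336.
Cancel v^3 - 9v^2 - 34v + 336 from numerator and denominator to get the reduced form.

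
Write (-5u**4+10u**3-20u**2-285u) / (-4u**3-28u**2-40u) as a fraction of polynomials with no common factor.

(5u**3-10u**2+20u+285)/(4u**2+28u+40)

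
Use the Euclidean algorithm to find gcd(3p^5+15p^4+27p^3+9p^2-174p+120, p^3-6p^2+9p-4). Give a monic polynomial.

Euclidean algorithm in ℚ[p]:
  3p^5+15p^4+27p^3+9p^2-174p+120 = (3p^2+33p+198)(p^3-6p^2+9p-4) + (912p^2-1824p+912)
  p^3-6p^2+9p-4 = ((1/912)p-1/228)(912p^2-1824p+912) + (0)
Last nonzero remainder: 912p^2-1824p+912. Dividing through by 912 gives the monic gcd p^2-2p+1.

p^2-2p+1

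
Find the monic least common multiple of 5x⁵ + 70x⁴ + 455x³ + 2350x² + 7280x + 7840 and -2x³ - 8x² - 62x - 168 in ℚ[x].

x⁶ + 17x⁵ + 133x⁴ + 743x³ + 2866x² + 5936x + 4704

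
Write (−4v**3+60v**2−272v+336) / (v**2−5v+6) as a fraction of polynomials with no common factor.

(−4v**2+52v−168)/(v−3)

Repeated division with remainder:
  −4v**3+60v**2−272v+336 = (−4v+40)(v**2−5v+6) + (−48v+96)
  v**2−5v+6 = (−(1/48)v+1/16)(−48v+96) + (0)
Last nonzero remainder: −48v+96. Dividing through by −48 gives the monic gcd v−2.
Cancel v−2 from numerator and denominator to get the reduced form.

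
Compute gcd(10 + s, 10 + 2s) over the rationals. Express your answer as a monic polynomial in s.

1

By polynomial division,
  s + 10 = (1/2)(2s + 10) + (5)
  2s + 10 = ((2/5)s + 2)(5) + (0)
The last nonzero remainder is the constant 5, so the polynomials are coprime and gcd = 1.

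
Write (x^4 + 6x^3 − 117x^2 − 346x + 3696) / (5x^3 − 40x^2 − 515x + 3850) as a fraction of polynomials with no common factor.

(x^3 + 13x^2 − 26x − 528)/(5x^2 − 5x − 550)

Apply the Euclidean algorithm:
  x^4 + 6x^3 − 117x^2 − 346x + 3696 = ((1/5)x + 14/5)(5x^3 − 40x^2 − 515x + 3850) + (98x^2 + 326x − 7084)
  5x^3 − 40x^2 − 515x + 3850 = ((5/98)x − 2775/4802)(98x^2 + 326x − 7084) + ((83600/2401)x − 83600/343)
  98x^2 + 326x − 7084 = ((117649/41800)x + 55223/1900)((83600/2401)x − 83600/343) + (0)
Last nonzero remainder: (83600/2401)x − 83600/343. Dividing through by 83600/2401 gives the monic gcd x − 7.
Cancel x − 7 from numerator and denominator to get the reduced form.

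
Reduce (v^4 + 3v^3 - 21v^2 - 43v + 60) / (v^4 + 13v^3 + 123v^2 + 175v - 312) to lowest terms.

(v^2 + v - 20)/(v^2 + 11v + 104)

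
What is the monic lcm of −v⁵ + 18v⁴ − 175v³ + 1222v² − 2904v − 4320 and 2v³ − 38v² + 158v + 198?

v⁶ − 29v⁵ + 373v⁴ − 3147v³ + 16346v² − 27624v − 47520

By polynomial division,
  −v⁵ + 18v⁴ − 175v³ + 1222v² − 2904v − 4320 = (−(1/2)v² − (1/2)v − 115/2)(2v³ − 38v² + 158v + 198) + (−785v² + 6280v + 7065)
  2v³ − 38v² + 158v + 198 = (−(2/785)v + 22/785)(−785v² + 6280v + 7065) + (0)
Last nonzero remainder: −785v² + 6280v + 7065. Dividing through by −785 gives the monic gcd v² − 8v − 9.
Then lcm(f, g) = f·g / gcd(f, g); expanding and making the result monic gives the answer.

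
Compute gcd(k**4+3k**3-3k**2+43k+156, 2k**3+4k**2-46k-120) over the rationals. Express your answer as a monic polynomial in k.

k**2+7k+12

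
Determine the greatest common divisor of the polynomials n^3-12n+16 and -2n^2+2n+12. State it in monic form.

1

Repeated division with remainder:
  n^3-12n+16 = (-(1/2)n-1/2)(-2n^2+2n+12) + (-5n+22)
  -2n^2+2n+12 = ((2/5)n+34/25)(-5n+22) + (-448/25)
  -5n+22 = ((125/448)n-275/224)(-448/25) + (0)
The last nonzero remainder is the constant -448/25, so the polynomials are coprime and gcd = 1.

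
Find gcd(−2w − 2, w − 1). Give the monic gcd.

Apply the Euclidean algorithm:
  −2w − 2 = (−2)(w − 1) + (−4)
  w − 1 = (−(1/4)w + 1/4)(−4) + (0)
The last nonzero remainder is the constant −4, so the polynomials are coprime and gcd = 1.

1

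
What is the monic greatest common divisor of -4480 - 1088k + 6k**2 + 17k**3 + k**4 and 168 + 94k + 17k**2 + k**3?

By polynomial division,
  k**4 + 17k**3 + 6k**2 - 1088k - 4480 = (k)(k**3 + 17k**2 + 94k + 168) + (-88k**2 - 1256k - 4480)
  k**3 + 17k**2 + 94k + 168 = (-(1/88)k - 15/484)(-88k**2 - 1256k - 4480) + ((504/121)k + 3528/121)
  -88k**2 - 1256k - 4480 = (-(1331/63)k - 9680/63)((504/121)k + 3528/121) + (0)
Last nonzero remainder: (504/121)k + 3528/121. Dividing through by 504/121 gives the monic gcd k + 7.

7 + k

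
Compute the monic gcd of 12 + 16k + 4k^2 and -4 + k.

1

Apply the Euclidean algorithm:
  4k^2 + 16k + 12 = (4k + 32)(k - 4) + (140)
  k - 4 = ((1/140)k - 1/35)(140) + (0)
The last nonzero remainder is the constant 140, so the polynomials are coprime and gcd = 1.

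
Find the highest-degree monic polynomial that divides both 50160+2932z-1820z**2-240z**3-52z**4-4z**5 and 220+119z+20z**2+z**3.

55+16z+z**2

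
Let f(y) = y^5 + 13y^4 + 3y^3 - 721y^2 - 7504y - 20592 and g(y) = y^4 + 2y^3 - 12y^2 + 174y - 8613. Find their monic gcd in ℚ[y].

Euclidean algorithm in ℚ[y]:
  y^5 + 13y^4 + 3y^3 - 721y^2 - 7504y - 20592 = (y + 11)(y^4 + 2y^3 - 12y^2 + 174y - 8613) + (-7y^3 - 763y^2 - 805y + 74151)
  y^4 + 2y^3 - 12y^2 + 174y - 8613 = (-(1/7)y + 107/7)(-7y^3 - 763y^2 - 805y + 74151) + (11536y^2 + 23072y - 1142064)
  -7y^3 - 763y^2 - 805y + 74151 = (-(1/1648)y - 107/1648)(11536y^2 + 23072y - 1142064) + (0)
Last nonzero remainder: 11536y^2 + 23072y - 1142064. Dividing through by 11536 gives the monic gcd y^2 + 2y - 99.

y^2 + 2y - 99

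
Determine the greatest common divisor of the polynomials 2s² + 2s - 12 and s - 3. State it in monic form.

Apply the Euclidean algorithm:
  2s² + 2s - 12 = (2s + 8)(s - 3) + (12)
  s - 3 = ((1/12)s - 1/4)(12) + (0)
The last nonzero remainder is the constant 12, so the polynomials are coprime and gcd = 1.

1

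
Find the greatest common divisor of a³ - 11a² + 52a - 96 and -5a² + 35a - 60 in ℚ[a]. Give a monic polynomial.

a - 4

By polynomial division,
  a³ - 11a² + 52a - 96 = (-(1/5)a + 4/5)(-5a² + 35a - 60) + (12a - 48)
  -5a² + 35a - 60 = (-(5/12)a + 5/4)(12a - 48) + (0)
Last nonzero remainder: 12a - 48. Dividing through by 12 gives the monic gcd a - 4.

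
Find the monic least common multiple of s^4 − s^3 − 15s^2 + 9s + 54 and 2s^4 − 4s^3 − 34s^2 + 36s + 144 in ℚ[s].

By polynomial division,
  s^4 − s^3 − 15s^2 + 9s + 54 = (1/2)(2s^4 − 4s^3 − 34s^2 + 36s + 144) + (s^3 + 2s^2 − 9s − 18)
  2s^4 − 4s^3 − 34s^2 + 36s + 144 = (2s − 8)(s^3 + 2s^2 − 9s − 18) + (0)
The last nonzero remainder s^3 + 2s^2 − 9s − 18 is already monic.
Then lcm(f, g) = f·g / gcd(f, g); expanding and making the result monic gives the answer.

s^5 − 5s^4 − 11s^3 + 69s^2 + 18s − 216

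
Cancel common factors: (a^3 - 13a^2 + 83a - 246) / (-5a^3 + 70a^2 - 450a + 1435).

(-a + 6)/(5a - 35)

Euclidean algorithm in ℚ[a]:
  a^3 - 13a^2 + 83a - 246 = (-1/5)(-5a^3 + 70a^2 - 450a + 1435) + (a^2 - 7a + 41)
  -5a^3 + 70a^2 - 450a + 1435 = (-5a + 35)(a^2 - 7a + 41) + (0)
The last nonzero remainder a^2 - 7a + 41 is already monic.
Cancel a^2 - 7a + 41 from numerator and denominator to get the reduced form.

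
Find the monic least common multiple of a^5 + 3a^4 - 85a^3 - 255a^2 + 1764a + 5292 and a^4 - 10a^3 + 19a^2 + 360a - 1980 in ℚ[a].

a^7 - 7a^6 - 60a^5 + 760a^4 - 361a^3 - 26373a^2 + 44100a + 291060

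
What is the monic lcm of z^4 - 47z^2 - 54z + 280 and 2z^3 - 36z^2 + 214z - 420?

Repeated division with remainder:
  z^4 - 47z^2 - 54z + 280 = ((1/2)z + 9)(2z^3 - 36z^2 + 214z - 420) + (170z^2 - 1770z + 4060)
  2z^3 - 36z^2 + 214z - 420 = ((1/85)z - 129/1445)(170z^2 - 1770z + 4060) + ((2376/289)z - 16632/289)
  170z^2 - 1770z + 4060 = ((24565/1188)z - 41905/594)((2376/289)z - 16632/289) + (0)
Last nonzero remainder: (2376/289)z - 16632/289. Dividing through by 2376/289 gives the monic gcd z - 7.
Then lcm(f, g) = f·g / gcd(f, g); expanding and making the result monic gives the answer.

z^6 - 11z^5 - 17z^4 + 463z^3 - 536z^2 - 4700z + 8400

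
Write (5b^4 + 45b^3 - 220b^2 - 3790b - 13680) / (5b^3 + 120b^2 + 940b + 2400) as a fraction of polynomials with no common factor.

(b^3 + b^2 - 52b - 342)/(b^2 + 16b + 60)

Euclidean algorithm in ℚ[b]:
  5b^4 + 45b^3 - 220b^2 - 3790b - 13680 = (b - 15)(5b^3 + 120b^2 + 940b + 2400) + (640b^2 + 7910b + 22320)
  5b^3 + 120b^2 + 940b + 2400 = ((1/128)b + 745/8192)(640b^2 + 7910b + 22320) + ((189525/4096)b + 189525/512)
  640b^2 + 7910b + 22320 = ((524288/37905)b + 761856/12635)((189525/4096)b + 189525/512) + (0)
Last nonzero remainder: (189525/4096)b + 189525/512. Dividing through by 189525/4096 gives the monic gcd b + 8.
Cancel b + 8 from numerator and denominator to get the reduced form.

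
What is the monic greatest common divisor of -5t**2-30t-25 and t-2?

1

Apply the Euclidean algorithm:
  -5t**2-30t-25 = (-5t-40)(t-2) + (-105)
  t-2 = (-(1/105)t+2/105)(-105) + (0)
The last nonzero remainder is the constant -105, so the polynomials are coprime and gcd = 1.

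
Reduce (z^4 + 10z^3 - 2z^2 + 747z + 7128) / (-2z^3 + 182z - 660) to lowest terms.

(-z^3 + z^2 - 9z - 648)/(2z^2 - 22z + 60)

Repeated division with remainder:
  z^4 + 10z^3 - 2z^2 + 747z + 7128 = (-(1/2)z - 5)(-2z^3 + 182z - 660) + (89z^2 + 1327z + 3828)
  -2z^3 + 182z - 660 = (-(2/89)z + 2654/7921)(89z^2 + 1327z + 3828) + (-(1398852/7921)z - 15387372/7921)
  89z^2 + 1327z + 3828 = (-(704969/1398852)z - 229709/116571)(-(1398852/7921)z - 15387372/7921) + (0)
Last nonzero remainder: -(1398852/7921)z - 15387372/7921. Dividing through by -1398852/7921 gives the monic gcd z + 11.
Cancel z + 11 from numerator and denominator to get the reduced form.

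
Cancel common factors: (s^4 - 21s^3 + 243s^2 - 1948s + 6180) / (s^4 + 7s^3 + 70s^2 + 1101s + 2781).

(s^2 - 16s + 60)/(s^2 + 12s + 27)

By polynomial division,
  s^4 - 21s^3 + 243s^2 - 1948s + 6180 = (s^4 + 7s^3 + 70s^2 + 1101s + 2781) + (-28s^3 + 173s^2 - 3049s + 3399)
  s^4 + 7s^3 + 70s^2 + 1101s + 2781 = (-(1/28)s - 369/784)(-28s^3 + 173s^2 - 3049s + 3399) + ((33345/784)s^2 - (166725/784)s + 3434535/784)
  -28s^3 + 173s^2 - 3049s + 3399 = (-(21952/33345)s + 8624/11115)((33345/784)s^2 - (166725/784)s + 3434535/784) + (0)
Last nonzero remainder: (33345/784)s^2 - (166725/784)s + 3434535/784. Dividing through by 33345/784 gives the monic gcd s^2 - 5s + 103.
Cancel s^2 - 5s + 103 from numerator and denominator to get the reduced form.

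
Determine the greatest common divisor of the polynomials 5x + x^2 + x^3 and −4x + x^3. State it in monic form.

Repeated division with remainder:
  x^3 + x^2 + 5x = (x^3 − 4x) + (x^2 + 9x)
  x^3 − 4x = (x − 9)(x^2 + 9x) + (77x)
  x^2 + 9x = ((1/77)x + 9/77)(77x) + (0)
Last nonzero remainder: 77x. Dividing through by 77 gives the monic gcd x.

x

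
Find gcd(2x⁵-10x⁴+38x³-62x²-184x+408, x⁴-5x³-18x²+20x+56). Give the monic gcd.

x²-4

Apply the Euclidean algorithm:
  2x⁵-10x⁴+38x³-62x²-184x+408 = (2x)(x⁴-5x³-18x²+20x+56) + (74x³-102x²-296x+408)
  x⁴-5x³-18x²+20x+56 = ((1/74)x-67/1369)(74x³-102x²-296x+408) + (-(26000/1369)x²+104000/1369)
  74x³-102x²-296x+408 = (-(50653/13000)x+69819/13000)(-(26000/1369)x²+104000/1369) + (0)
Last nonzero remainder: -(26000/1369)x²+104000/1369. Dividing through by -26000/1369 gives the monic gcd x²-4.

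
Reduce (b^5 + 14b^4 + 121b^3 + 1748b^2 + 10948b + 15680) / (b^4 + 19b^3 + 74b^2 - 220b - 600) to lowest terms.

(b^3 + 2b^2 + 77b + 784)/(b^2 + 7b - 30)

Repeated division with remainder:
  b^5 + 14b^4 + 121b^3 + 1748b^2 + 10948b + 15680 = (b - 5)(b^4 + 19b^3 + 74b^2 - 220b - 600) + (142b^3 + 2338b^2 + 10448b + 12680)
  b^4 + 19b^3 + 74b^2 - 220b - 600 = ((1/142)b + 90/5041)(142b^3 + 2338b^2 + 10448b + 12680) + (-(208290/5041)b^2 - (2499480/5041)b - 4165800/5041)
  142b^3 + 2338b^2 + 10448b + 12680 = (-(357911/104145)b - 1597997/104145)(-(208290/5041)b^2 - (2499480/5041)b - 4165800/5041) + (0)
Last nonzero remainder: -(208290/5041)b^2 - (2499480/5041)b - 4165800/5041. Dividing through by -208290/5041 gives the monic gcd b^2 + 12b + 20.
Cancel b^2 + 12b + 20 from numerator and denominator to get the reduced form.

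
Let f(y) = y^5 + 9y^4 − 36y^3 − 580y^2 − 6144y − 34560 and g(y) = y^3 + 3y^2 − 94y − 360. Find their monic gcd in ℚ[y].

y^2 − y − 90

Apply the Euclidean algorithm:
  y^5 + 9y^4 − 36y^3 − 580y^2 − 6144y − 34560 = (y^2 + 6y + 40)(y^3 + 3y^2 − 94y − 360) + (224y^2 − 224y − 20160)
  y^3 + 3y^2 − 94y − 360 = ((1/224)y + 1/56)(224y^2 − 224y − 20160) + (0)
Last nonzero remainder: 224y^2 − 224y − 20160. Dividing through by 224 gives the monic gcd y^2 − y − 90.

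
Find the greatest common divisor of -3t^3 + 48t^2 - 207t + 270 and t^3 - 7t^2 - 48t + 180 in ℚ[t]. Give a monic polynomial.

t^2 - 13t + 30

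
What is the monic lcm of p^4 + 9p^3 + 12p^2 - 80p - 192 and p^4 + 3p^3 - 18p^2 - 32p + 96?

p^5 + 7p^4 - 6p^3 - 104p^2 - 32p + 384

Repeated division with remainder:
  p^4 + 9p^3 + 12p^2 - 80p - 192 = (p^4 + 3p^3 - 18p^2 - 32p + 96) + (6p^3 + 30p^2 - 48p - 288)
  p^4 + 3p^3 - 18p^2 - 32p + 96 = ((1/6)p - 1/3)(6p^3 + 30p^2 - 48p - 288) + (0)
Last nonzero remainder: 6p^3 + 30p^2 - 48p - 288. Dividing through by 6 gives the monic gcd p^3 + 5p^2 - 8p - 48.
Then lcm(f, g) = f·g / gcd(f, g); expanding and making the result monic gives the answer.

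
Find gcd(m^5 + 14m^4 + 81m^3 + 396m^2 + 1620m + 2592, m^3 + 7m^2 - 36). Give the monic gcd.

By polynomial division,
  m^5 + 14m^4 + 81m^3 + 396m^2 + 1620m + 2592 = (m^2 + 7m + 32)(m^3 + 7m^2 - 36) + (208m^2 + 1872m + 3744)
  m^3 + 7m^2 - 36 = ((1/208)m - 1/104)(208m^2 + 1872m + 3744) + (0)
Last nonzero remainder: 208m^2 + 1872m + 3744. Dividing through by 208 gives the monic gcd m^2 + 9m + 18.

m^2 + 9m + 18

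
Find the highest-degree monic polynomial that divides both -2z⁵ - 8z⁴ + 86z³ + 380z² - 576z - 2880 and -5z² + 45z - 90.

z² - 9z + 18

By polynomial division,
  -2z⁵ - 8z⁴ + 86z³ + 380z² - 576z - 2880 = ((2/5)z³ + (26/5)z² + (112/5)z + 32)(-5z² + 45z - 90) + (0)
Last nonzero remainder: -5z² + 45z - 90. Dividing through by -5 gives the monic gcd z² - 9z + 18.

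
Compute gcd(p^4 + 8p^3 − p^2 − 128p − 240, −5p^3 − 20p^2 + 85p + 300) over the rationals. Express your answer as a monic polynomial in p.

Euclidean algorithm in ℚ[p]:
  p^4 + 8p^3 − p^2 − 128p − 240 = (−(1/5)p − 4/5)(−5p^3 − 20p^2 + 85p + 300) + (0)
Last nonzero remainder: −5p^3 − 20p^2 + 85p + 300. Dividing through by −5 gives the monic gcd p^3 + 4p^2 − 17p − 60.

p^3 + 4p^2 − 17p − 60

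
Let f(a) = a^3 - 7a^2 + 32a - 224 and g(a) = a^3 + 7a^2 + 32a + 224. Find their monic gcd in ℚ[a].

Euclidean algorithm in ℚ[a]:
  a^3 - 7a^2 + 32a - 224 = (a^3 + 7a^2 + 32a + 224) + (-14a^2 - 448)
  a^3 + 7a^2 + 32a + 224 = (-(1/14)a - 1/2)(-14a^2 - 448) + (0)
Last nonzero remainder: -14a^2 - 448. Dividing through by -14 gives the monic gcd a^2 + 32.

a^2 + 32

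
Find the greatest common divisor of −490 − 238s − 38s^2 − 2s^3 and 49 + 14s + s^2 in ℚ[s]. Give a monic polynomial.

Euclidean algorithm in ℚ[s]:
  −2s^3 − 38s^2 − 238s − 490 = (−2s − 10)(s^2 + 14s + 49) + (0)
The last nonzero remainder s^2 + 14s + 49 is already monic.

49 + 14s + s^2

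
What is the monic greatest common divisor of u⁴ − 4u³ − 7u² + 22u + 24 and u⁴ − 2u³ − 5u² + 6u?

Euclidean algorithm in ℚ[u]:
  u⁴ − 4u³ − 7u² + 22u + 24 = (u⁴ − 2u³ − 5u² + 6u) + (−2u³ − 2u² + 16u + 24)
  u⁴ − 2u³ − 5u² + 6u = (−(1/2)u + 3/2)(−2u³ − 2u² + 16u + 24) + (6u² − 6u − 36)
  −2u³ − 2u² + 16u + 24 = (−(1/3)u − 2/3)(6u² − 6u − 36) + (0)
Last nonzero remainder: 6u² − 6u − 36. Dividing through by 6 gives the monic gcd u² − u − 6.

u² − u − 6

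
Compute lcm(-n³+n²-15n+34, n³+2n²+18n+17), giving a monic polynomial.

n⁴+14n²-19n-34

Euclidean algorithm in ℚ[n]:
  -n³+n²-15n+34 = (-1)(n³+2n²+18n+17) + (3n²+3n+51)
  n³+2n²+18n+17 = ((1/3)n+1/3)(3n²+3n+51) + (0)
Last nonzero remainder: 3n²+3n+51. Dividing through by 3 gives the monic gcd n²+n+17.
Then lcm(f, g) = f·g / gcd(f, g); expanding and making the result monic gives the answer.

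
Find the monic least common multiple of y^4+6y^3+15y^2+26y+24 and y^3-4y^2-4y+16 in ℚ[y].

Euclidean algorithm in ℚ[y]:
  y^4+6y^3+15y^2+26y+24 = (y+10)(y^3-4y^2-4y+16) + (59y^2+50y-136)
  y^3-4y^2-4y+16 = ((1/59)y-286/3481)(59y^2+50y-136) + ((8400/3481)y+16800/3481)
  59y^2+50y-136 = ((205379/8400)y-59177/2100)((8400/3481)y+16800/3481) + (0)
Last nonzero remainder: (8400/3481)y+16800/3481. Dividing through by 8400/3481 gives the monic gcd y+2.
Then lcm(f, g) = f·g / gcd(f, g); expanding and making the result monic gives the answer.

y^6-13y^4-16y^3-12y^2+64y+192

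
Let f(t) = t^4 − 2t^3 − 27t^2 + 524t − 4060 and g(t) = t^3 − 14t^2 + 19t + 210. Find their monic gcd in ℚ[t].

Euclidean algorithm in ℚ[t]:
  t^4 − 2t^3 − 27t^2 + 524t − 4060 = (t + 12)(t^3 − 14t^2 + 19t + 210) + (122t^2 + 86t − 6580)
  t^3 − 14t^2 + 19t + 210 = ((1/122)t − 897/7442)(122t^2 + 86t − 6580) + ((309960/3721)t − 2169720/3721)
  122t^2 + 86t − 6580 = ((226981/154980)t + 174887/15498)((309960/3721)t − 2169720/3721) + (0)
Last nonzero remainder: (309960/3721)t − 2169720/3721. Dividing through by 309960/3721 gives the monic gcd t − 7.

t − 7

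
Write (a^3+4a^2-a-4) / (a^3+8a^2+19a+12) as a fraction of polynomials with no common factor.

(a-1)/(a+3)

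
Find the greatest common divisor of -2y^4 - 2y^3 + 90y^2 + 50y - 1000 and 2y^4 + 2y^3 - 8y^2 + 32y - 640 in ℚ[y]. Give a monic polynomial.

Euclidean algorithm in ℚ[y]:
  -2y^4 - 2y^3 + 90y^2 + 50y - 1000 = (-1)(2y^4 + 2y^3 - 8y^2 + 32y - 640) + (82y^2 + 82y - 1640)
  2y^4 + 2y^3 - 8y^2 + 32y - 640 = ((1/41)y^2 + 16/41)(82y^2 + 82y - 1640) + (0)
Last nonzero remainder: 82y^2 + 82y - 1640. Dividing through by 82 gives the monic gcd y^2 + y - 20.

y^2 + y - 20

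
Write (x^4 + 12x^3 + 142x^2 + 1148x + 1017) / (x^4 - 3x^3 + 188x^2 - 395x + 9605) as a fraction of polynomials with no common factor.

(x^2 + 10x + 9)/(x^2 - 5x + 85)

Repeated division with remainder:
  x^4 + 12x^3 + 142x^2 + 1148x + 1017 = (x^4 - 3x^3 + 188x^2 - 395x + 9605) + (15x^3 - 46x^2 + 1543x - 8588)
  x^4 - 3x^3 + 188x^2 - 395x + 9605 = ((1/15)x + 1/225)(15x^3 - 46x^2 + 1543x - 8588) + ((19201/225)x^2 + (38402/225)x + 2169713/225)
  15x^3 - 46x^2 + 1543x - 8588 = ((3375/19201)x - 17100/19201)((19201/225)x^2 + (38402/225)x + 2169713/225) + (0)
Last nonzero remainder: (19201/225)x^2 + (38402/225)x + 2169713/225. Dividing through by 19201/225 gives the monic gcd x^2 + 2x + 113.
Cancel x^2 + 2x + 113 from numerator and denominator to get the reduced form.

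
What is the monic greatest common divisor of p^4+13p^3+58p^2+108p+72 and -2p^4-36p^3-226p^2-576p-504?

p^3+11p^2+36p+36

By polynomial division,
  p^4+13p^3+58p^2+108p+72 = (-1/2)(-2p^4-36p^3-226p^2-576p-504) + (-5p^3-55p^2-180p-180)
  -2p^4-36p^3-226p^2-576p-504 = ((2/5)p+14/5)(-5p^3-55p^2-180p-180) + (0)
Last nonzero remainder: -5p^3-55p^2-180p-180. Dividing through by -5 gives the monic gcd p^3+11p^2+36p+36.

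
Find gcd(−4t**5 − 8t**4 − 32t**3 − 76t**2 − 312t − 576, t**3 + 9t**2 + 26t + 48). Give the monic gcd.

t**2 + 3t + 8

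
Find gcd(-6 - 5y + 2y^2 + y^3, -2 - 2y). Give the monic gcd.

1 + y

Repeated division with remainder:
  y^3 + 2y^2 - 5y - 6 = (-(1/2)y^2 - (1/2)y + 3)(-2y - 2) + (0)
Last nonzero remainder: -2y - 2. Dividing through by -2 gives the monic gcd y + 1.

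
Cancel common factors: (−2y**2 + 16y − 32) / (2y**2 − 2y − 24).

Repeated division with remainder:
  −2y**2 + 16y − 32 = (−1)(2y**2 − 2y − 24) + (14y − 56)
  2y**2 − 2y − 24 = ((1/7)y + 3/7)(14y − 56) + (0)
Last nonzero remainder: 14y − 56. Dividing through by 14 gives the monic gcd y − 4.
Cancel y − 4 from numerator and denominator to get the reduced form.

(−y + 4)/(y + 3)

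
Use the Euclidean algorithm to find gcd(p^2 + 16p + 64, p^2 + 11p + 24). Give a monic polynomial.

p + 8

By polynomial division,
  p^2 + 16p + 64 = (p^2 + 11p + 24) + (5p + 40)
  p^2 + 11p + 24 = ((1/5)p + 3/5)(5p + 40) + (0)
Last nonzero remainder: 5p + 40. Dividing through by 5 gives the monic gcd p + 8.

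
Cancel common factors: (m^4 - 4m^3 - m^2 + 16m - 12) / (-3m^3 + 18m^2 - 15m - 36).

Repeated division with remainder:
  m^4 - 4m^3 - m^2 + 16m - 12 = (-(1/3)m - 2/3)(-3m^3 + 18m^2 - 15m - 36) + (6m^2 - 6m - 36)
  -3m^3 + 18m^2 - 15m - 36 = (-(1/2)m + 5/2)(6m^2 - 6m - 36) + (-18m + 54)
  6m^2 - 6m - 36 = (-(1/3)m - 2/3)(-18m + 54) + (0)
Last nonzero remainder: -18m + 54. Dividing through by -18 gives the monic gcd m - 3.
Cancel m - 3 from numerator and denominator to get the reduced form.

(-m^3 + m^2 + 4m - 4)/(3m^2 - 9m - 12)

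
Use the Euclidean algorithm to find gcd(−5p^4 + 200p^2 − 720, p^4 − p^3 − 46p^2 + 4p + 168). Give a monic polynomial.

By polynomial division,
  −5p^4 + 200p^2 − 720 = (−5)(p^4 − p^3 − 46p^2 + 4p + 168) + (−5p^3 − 30p^2 + 20p + 120)
  p^4 − p^3 − 46p^2 + 4p + 168 = (−(1/5)p + 7/5)(−5p^3 − 30p^2 + 20p + 120) + (0)
Last nonzero remainder: −5p^3 − 30p^2 + 20p + 120. Dividing through by −5 gives the monic gcd p^3 + 6p^2 − 4p − 24.

p^3 + 6p^2 − 4p − 24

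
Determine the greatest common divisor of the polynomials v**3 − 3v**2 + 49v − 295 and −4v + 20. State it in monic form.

v − 5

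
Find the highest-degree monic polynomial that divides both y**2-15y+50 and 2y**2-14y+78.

1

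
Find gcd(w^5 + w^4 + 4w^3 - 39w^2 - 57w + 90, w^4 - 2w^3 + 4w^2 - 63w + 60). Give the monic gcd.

Repeated division with remainder:
  w^5 + w^4 + 4w^3 - 39w^2 - 57w + 90 = (w + 3)(w^4 - 2w^3 + 4w^2 - 63w + 60) + (6w^3 + 12w^2 + 72w - 90)
  w^4 - 2w^3 + 4w^2 - 63w + 60 = ((1/6)w - 2/3)(6w^3 + 12w^2 + 72w - 90) + (0)
Last nonzero remainder: 6w^3 + 12w^2 + 72w - 90. Dividing through by 6 gives the monic gcd w^3 + 2w^2 + 12w - 15.

w^3 + 2w^2 + 12w - 15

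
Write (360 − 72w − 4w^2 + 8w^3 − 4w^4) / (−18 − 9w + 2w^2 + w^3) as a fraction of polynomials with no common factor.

Apply the Euclidean algorithm:
  −4w^4 + 8w^3 − 4w^2 − 72w + 360 = (−4w + 16)(w^3 + 2w^2 − 9w − 18) + (−72w^2 + 648)
  w^3 + 2w^2 − 9w − 18 = (−(1/72)w − 1/36)(−72w^2 + 648) + (0)
Last nonzero remainder: −72w^2 + 648. Dividing through by −72 gives the monic gcd w^2 − 9.
Cancel w^2 − 9 from numerator and denominator to get the reduced form.

(−40 + 8w − 4w^2)/(2 + w)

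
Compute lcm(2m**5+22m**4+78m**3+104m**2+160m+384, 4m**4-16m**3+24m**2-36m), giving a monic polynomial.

m**7+8m**6+6m**5-65m**4-76m**3-48m**2-576m

Euclidean algorithm in ℚ[m]:
  2m**5+22m**4+78m**3+104m**2+160m+384 = ((1/2)m+15/2)(4m**4-16m**3+24m**2-36m) + (186m**3-58m**2+430m+384)
  4m**4-16m**3+24m**2-36m = ((2/93)m-686/8649)(186m**3-58m**2+430m+384) + ((87808/8649)m**2-(87808/8649)m+87808/2883)
  186m**3-58m**2+430m+384 = ((804357/43904)m+8649/686)((87808/8649)m**2-(87808/8649)m+87808/2883) + (0)
Last nonzero remainder: (87808/8649)m**2-(87808/8649)m+87808/2883. Dividing through by 87808/8649 gives the monic gcd m**2-m+3.
Then lcm(f, g) = f·g / gcd(f, g); expanding and making the result monic gives the answer.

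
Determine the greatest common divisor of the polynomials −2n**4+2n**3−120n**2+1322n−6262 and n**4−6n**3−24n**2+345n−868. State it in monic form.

Repeated division with remainder:
  −2n**4+2n**3−120n**2+1322n−6262 = (−2)(n**4−6n**3−24n**2+345n−868) + (−10n**3−168n**2+2012n−7998)
  n**4−6n**3−24n**2+345n−868 = (−(1/10)n+57/25)(−10n**3−168n**2+2012n−7998) + ((14006/25)n**2−(126054/25)n+434186/25)
  −10n**3−168n**2+2012n−7998 = (−(125/7003)n−3225/7003)((14006/25)n**2−(126054/25)n+434186/25) + (0)
Last nonzero remainder: (14006/25)n**2−(126054/25)n+434186/25. Dividing through by 14006/25 gives the monic gcd n**2−9n+31.

n**2−9n+31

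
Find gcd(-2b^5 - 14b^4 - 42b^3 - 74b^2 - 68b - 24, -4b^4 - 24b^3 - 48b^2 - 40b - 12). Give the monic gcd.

b^3 + 5b^2 + 7b + 3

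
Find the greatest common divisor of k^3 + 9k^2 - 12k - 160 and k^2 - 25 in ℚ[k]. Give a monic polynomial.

k + 5

By polynomial division,
  k^3 + 9k^2 - 12k - 160 = (k + 9)(k^2 - 25) + (13k + 65)
  k^2 - 25 = ((1/13)k - 5/13)(13k + 65) + (0)
Last nonzero remainder: 13k + 65. Dividing through by 13 gives the monic gcd k + 5.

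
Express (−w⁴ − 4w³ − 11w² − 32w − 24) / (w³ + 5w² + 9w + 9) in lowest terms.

(−w³ − w² − 8w − 8)/(w² + 2w + 3)

Apply the Euclidean algorithm:
  −w⁴ − 4w³ − 11w² − 32w − 24 = (−w + 1)(w³ + 5w² + 9w + 9) + (−7w² − 32w − 33)
  w³ + 5w² + 9w + 9 = (−(1/7)w − 3/49)(−7w² − 32w − 33) + ((114/49)w + 342/49)
  −7w² − 32w − 33 = (−(343/114)w − 539/114)((114/49)w + 342/49) + (0)
Last nonzero remainder: (114/49)w + 342/49. Dividing through by 114/49 gives the monic gcd w + 3.
Cancel w + 3 from numerator and denominator to get the reduced form.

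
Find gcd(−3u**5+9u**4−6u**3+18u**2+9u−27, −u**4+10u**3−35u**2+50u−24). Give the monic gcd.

u**2−4u+3

Repeated division with remainder:
  −3u**5+9u**4−6u**3+18u**2+9u−27 = (3u+21)(−u**4+10u**3−35u**2+50u−24) + (−111u**3+603u**2−969u+477)
  −u**4+10u**3−35u**2+50u−24 = ((1/111)u−169/4107)(−111u**3+603u**2−969u+477) + (−(1995/1369)u**2+(7980/1369)u−5985/1369)
  −111u**3+603u**2−969u+477 = ((50653/665)u−72557/665)(−(1995/1369)u**2+(7980/1369)u−5985/1369) + (0)
Last nonzero remainder: −(1995/1369)u**2+(7980/1369)u−5985/1369. Dividing through by −1995/1369 gives the monic gcd u**2−4u+3.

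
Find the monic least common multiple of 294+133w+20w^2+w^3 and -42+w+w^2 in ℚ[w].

-1764-504w+13w^2+14w^3+w^4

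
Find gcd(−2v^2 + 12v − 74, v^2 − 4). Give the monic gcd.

1

Apply the Euclidean algorithm:
  −2v^2 + 12v − 74 = (−2)(v^2 − 4) + (12v − 82)
  v^2 − 4 = ((1/12)v + 41/72)(12v − 82) + (1537/36)
  12v − 82 = ((432/1537)v − 2952/1537)(1537/36) + (0)
The last nonzero remainder is the constant 1537/36, so the polynomials are coprime and gcd = 1.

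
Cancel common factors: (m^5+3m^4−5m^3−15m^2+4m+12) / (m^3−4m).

Apply the Euclidean algorithm:
  m^5+3m^4−5m^3−15m^2+4m+12 = (m^2+3m−1)(m^3−4m) + (−3m^2+12)
  m^3−4m = (−(1/3)m)(−3m^2+12) + (0)
Last nonzero remainder: −3m^2+12. Dividing through by −3 gives the monic gcd m^2−4.
Cancel m^2−4 from numerator and denominator to get the reduced form.

(m^3+3m^2−m−3)/(m)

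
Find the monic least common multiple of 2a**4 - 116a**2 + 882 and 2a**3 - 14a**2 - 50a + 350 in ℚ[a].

Repeated division with remainder:
  2a**4 - 116a**2 + 882 = (a + 7)(2a**3 - 14a**2 - 50a + 350) + (32a**2 - 1568)
  2a**3 - 14a**2 - 50a + 350 = ((1/16)a - 7/16)(32a**2 - 1568) + (48a - 336)
  32a**2 - 1568 = ((2/3)a + 14/3)(48a - 336) + (0)
Last nonzero remainder: 48a - 336. Dividing through by 48 gives the monic gcd a - 7.
Then lcm(f, g) = f·g / gcd(f, g); expanding and making the result monic gives the answer.

a**6 - 83a**4 + 1891a**2 - 11025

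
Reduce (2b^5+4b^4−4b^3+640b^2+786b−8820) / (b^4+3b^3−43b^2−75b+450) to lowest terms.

(2b^2−12b+98)/(b−5)

Repeated division with remainder:
  2b^5+4b^4−4b^3+640b^2+786b−8820 = (2b−2)(b^4+3b^3−43b^2−75b+450) + (88b^3+704b^2−264b−7920)
  b^4+3b^3−43b^2−75b+450 = ((1/88)b−5/88)(88b^3+704b^2−264b−7920) + (0)
Last nonzero remainder: 88b^3+704b^2−264b−7920. Dividing through by 88 gives the monic gcd b^3+8b^2−3b−90.
Cancel b^3+8b^2−3b−90 from numerator and denominator to get the reduced form.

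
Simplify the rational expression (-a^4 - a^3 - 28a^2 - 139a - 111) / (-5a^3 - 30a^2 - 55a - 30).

(a^2 - 3a + 37)/(5a + 10)

By polynomial division,
  -a^4 - a^3 - 28a^2 - 139a - 111 = ((1/5)a - 1)(-5a^3 - 30a^2 - 55a - 30) + (-47a^2 - 188a - 141)
  -5a^3 - 30a^2 - 55a - 30 = ((5/47)a + 10/47)(-47a^2 - 188a - 141) + (0)
Last nonzero remainder: -47a^2 - 188a - 141. Dividing through by -47 gives the monic gcd a^2 + 4a + 3.
Cancel a^2 + 4a + 3 from numerator and denominator to get the reduced form.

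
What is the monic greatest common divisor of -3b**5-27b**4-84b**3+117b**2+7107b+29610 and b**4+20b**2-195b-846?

b**3-3b**2+29b-282

Apply the Euclidean algorithm:
  -3b**5-27b**4-84b**3+117b**2+7107b+29610 = (-3b-27)(b**4+20b**2-195b-846) + (-24b**3+72b**2-696b+6768)
  b**4+20b**2-195b-846 = (-(1/24)b-1/8)(-24b**3+72b**2-696b+6768) + (0)
Last nonzero remainder: -24b**3+72b**2-696b+6768. Dividing through by -24 gives the monic gcd b**3-3b**2+29b-282.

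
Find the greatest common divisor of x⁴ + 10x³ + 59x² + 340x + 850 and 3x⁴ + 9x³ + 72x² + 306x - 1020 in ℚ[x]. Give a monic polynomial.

x³ + 5x² + 34x + 170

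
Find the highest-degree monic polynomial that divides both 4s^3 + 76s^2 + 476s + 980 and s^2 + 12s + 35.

By polynomial division,
  4s^3 + 76s^2 + 476s + 980 = (4s + 28)(s^2 + 12s + 35) + (0)
The last nonzero remainder s^2 + 12s + 35 is already monic.

s^2 + 12s + 35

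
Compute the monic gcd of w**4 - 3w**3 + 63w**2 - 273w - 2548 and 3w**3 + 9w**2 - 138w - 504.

Euclidean algorithm in ℚ[w]:
  w**4 - 3w**3 + 63w**2 - 273w - 2548 = ((1/3)w - 2)(3w**3 + 9w**2 - 138w - 504) + (127w**2 - 381w - 3556)
  3w**3 + 9w**2 - 138w - 504 = ((3/127)w + 18/127)(127w**2 - 381w - 3556) + (0)
Last nonzero remainder: 127w**2 - 381w - 3556. Dividing through by 127 gives the monic gcd w**2 - 3w - 28.

w**2 - 3w - 28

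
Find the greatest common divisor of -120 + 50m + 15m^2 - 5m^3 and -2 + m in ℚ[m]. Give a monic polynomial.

By polynomial division,
  -5m^3 + 15m^2 + 50m - 120 = (-5m^2 + 5m + 60)(m - 2) + (0)
The last nonzero remainder m - 2 is already monic.

-2 + m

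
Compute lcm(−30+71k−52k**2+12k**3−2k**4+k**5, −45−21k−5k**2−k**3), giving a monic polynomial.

−90+183k−85k**2−16k**3+6k**4+k**5+k**6

By polynomial division,
  k**5−2k**4+12k**3−52k**2+71k−30 = (−k**2+7k−26)(−k**3−5k**2−21k−45) + (−80k**2−160k−1200)
  −k**3−5k**2−21k−45 = ((1/80)k+3/80)(−80k**2−160k−1200) + (0)
Last nonzero remainder: −80k**2−160k−1200. Dividing through by −80 gives the monic gcd k**2+2k+15.
Then lcm(f, g) = f·g / gcd(f, g); expanding and making the result monic gives the answer.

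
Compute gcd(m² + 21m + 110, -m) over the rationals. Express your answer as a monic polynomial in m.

By polynomial division,
  m² + 21m + 110 = (-m - 21)(-m) + (110)
  -m = (-(1/110)m)(110) + (0)
The last nonzero remainder is the constant 110, so the polynomials are coprime and gcd = 1.

1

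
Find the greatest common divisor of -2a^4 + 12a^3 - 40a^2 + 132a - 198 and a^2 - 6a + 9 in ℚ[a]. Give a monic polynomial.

a^2 - 6a + 9

Euclidean algorithm in ℚ[a]:
  -2a^4 + 12a^3 - 40a^2 + 132a - 198 = (-2a^2 - 22)(a^2 - 6a + 9) + (0)
The last nonzero remainder a^2 - 6a + 9 is already monic.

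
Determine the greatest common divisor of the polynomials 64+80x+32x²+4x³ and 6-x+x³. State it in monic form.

2+x

By polynomial division,
  4x³+32x²+80x+64 = (4)(x³-x+6) + (32x²+84x+40)
  x³-x+6 = ((1/32)x-21/256)(32x²+84x+40) + ((297/64)x+297/32)
  32x²+84x+40 = ((2048/297)x+1280/297)((297/64)x+297/32) + (0)
Last nonzero remainder: (297/64)x+297/32. Dividing through by 297/64 gives the monic gcd x+2.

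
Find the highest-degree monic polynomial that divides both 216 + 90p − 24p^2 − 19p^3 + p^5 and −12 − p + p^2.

Euclidean algorithm in ℚ[p]:
  p^5 − 19p^3 − 24p^2 + 90p + 216 = (p^3 + p^2 − 6p − 18)(p^2 − p − 12) + (0)
The last nonzero remainder p^2 − p − 12 is already monic.

−12 − p + p^2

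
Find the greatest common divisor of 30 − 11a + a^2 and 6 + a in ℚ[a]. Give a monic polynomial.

1

Euclidean algorithm in ℚ[a]:
  a^2 − 11a + 30 = (a − 17)(a + 6) + (132)
  a + 6 = ((1/132)a + 1/22)(132) + (0)
The last nonzero remainder is the constant 132, so the polynomials are coprime and gcd = 1.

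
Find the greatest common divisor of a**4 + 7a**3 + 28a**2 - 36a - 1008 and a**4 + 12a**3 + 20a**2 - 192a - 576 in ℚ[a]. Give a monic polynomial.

a**2 + 2a - 24

Euclidean algorithm in ℚ[a]:
  a**4 + 7a**3 + 28a**2 - 36a - 1008 = (a**4 + 12a**3 + 20a**2 - 192a - 576) + (-5a**3 + 8a**2 + 156a - 432)
  a**4 + 12a**3 + 20a**2 - 192a - 576 = (-(1/5)a - 68/25)(-5a**3 + 8a**2 + 156a - 432) + ((1824/25)a**2 + (3648/25)a - 43776/25)
  -5a**3 + 8a**2 + 156a - 432 = (-(125/1824)a + 75/304)((1824/25)a**2 + (3648/25)a - 43776/25) + (0)
Last nonzero remainder: (1824/25)a**2 + (3648/25)a - 43776/25. Dividing through by 1824/25 gives the monic gcd a**2 + 2a - 24.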